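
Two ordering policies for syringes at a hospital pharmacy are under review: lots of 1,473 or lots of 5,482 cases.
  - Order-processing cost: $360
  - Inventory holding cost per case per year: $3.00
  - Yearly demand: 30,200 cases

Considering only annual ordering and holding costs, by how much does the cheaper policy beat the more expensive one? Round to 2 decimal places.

TC(Q) = (D/Q)S + (Q/2)H
TC(1,473) = (30,200/1,473)×360 + (1,473/2)×3 = $9,590.36
TC(5,482) = (30,200/5,482)×360 + (5,482/2)×3 = $10,206.22
Lots of 1,473 are cheaper by $615.86.

$615.86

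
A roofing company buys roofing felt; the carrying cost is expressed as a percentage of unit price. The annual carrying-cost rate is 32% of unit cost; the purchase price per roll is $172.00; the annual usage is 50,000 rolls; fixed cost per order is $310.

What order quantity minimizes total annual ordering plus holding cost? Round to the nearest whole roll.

H = i·C = 0.32 × $172 = $55.0400 per roll-year
Optimal lot size Q* = (2 × 50,000 × $310 / $55.04)^½ ≈ 750.48

750 rolls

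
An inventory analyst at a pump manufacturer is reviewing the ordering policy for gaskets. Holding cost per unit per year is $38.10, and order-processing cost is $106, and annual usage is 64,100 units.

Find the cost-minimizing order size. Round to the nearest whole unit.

2DS/H = 2·64,100·106/38.1 = 356,671.92
EOQ = √356,671.92 ≈ 597.22

597 units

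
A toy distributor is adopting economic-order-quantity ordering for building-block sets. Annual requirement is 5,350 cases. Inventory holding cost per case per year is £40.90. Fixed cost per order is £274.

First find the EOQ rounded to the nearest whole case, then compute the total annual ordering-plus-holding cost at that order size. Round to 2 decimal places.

£10,950.38

Q* = √(2·D·S / H) = √(2·5,350·274 / 40.9) = √71,682.2 ≈ 267.74 → Q = 268 cases
Orders/yr = 5,350/268 = 19.963; ordering cost = 19.963 × £274 = £5,469.78
Average inventory = 268/2 = 134; holding cost = 134 × £40.9 = £5,480.60
Total = £5,469.78 + £5,480.60 = £10,950.38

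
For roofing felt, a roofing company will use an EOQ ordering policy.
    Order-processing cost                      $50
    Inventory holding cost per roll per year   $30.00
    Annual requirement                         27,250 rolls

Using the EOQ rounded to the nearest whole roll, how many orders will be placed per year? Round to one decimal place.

2DS/H = 2·27,250·50/30 = 90,833.33
EOQ = √90,833.33 ≈ 301.39 → Q = 301
N = D/Q = 27,250/301 ≈ 90.532 orders/yr

90.5 orders per year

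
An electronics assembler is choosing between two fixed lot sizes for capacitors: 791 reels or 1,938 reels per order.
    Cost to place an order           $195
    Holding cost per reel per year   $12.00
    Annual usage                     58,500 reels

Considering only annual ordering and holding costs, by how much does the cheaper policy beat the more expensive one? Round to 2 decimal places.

For each Q, cost = (D/Q)·S + (Q/2)·H.
TC(791) = (58,500/791)×195 + (791/2)×12 = $19,167.62
TC(1,938) = (58,500/1,938)×195 + (1,938/2)×12 = $17,514.22
|ΔTC| = |$19,167.62 − $17,514.22| = $1,653.40

$1,653.40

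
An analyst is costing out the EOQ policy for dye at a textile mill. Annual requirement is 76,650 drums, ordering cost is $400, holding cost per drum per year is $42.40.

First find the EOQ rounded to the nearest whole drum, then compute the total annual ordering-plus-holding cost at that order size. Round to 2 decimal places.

Q* = √(2·D·S / H) = √(2·76,650·400 / 42.4) = √1,446,226.4 ≈ 1,202.59 → Q = 1,203 drums
Annual ordering cost = (D/Q)·S = (76,650/1,203) × 400 = $25,486.28
Annual holding cost  = (Q/2)·H = (1,203/2) × 42.4 = $25,503.60
Total = $25,486.28 + $25,503.60 = $50,989.88

$50,989.88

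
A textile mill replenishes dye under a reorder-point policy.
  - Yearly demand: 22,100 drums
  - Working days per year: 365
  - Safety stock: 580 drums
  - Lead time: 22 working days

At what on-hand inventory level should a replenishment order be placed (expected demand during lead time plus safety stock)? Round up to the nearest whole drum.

Daily demand d = 22,100 / 365 = 60.548 drums/day
Demand during lead time = 60.548 × 22 = 1,332.05
Reorder point = 1,332.05 + 580 = 1,912.05 → round up

1,913 drums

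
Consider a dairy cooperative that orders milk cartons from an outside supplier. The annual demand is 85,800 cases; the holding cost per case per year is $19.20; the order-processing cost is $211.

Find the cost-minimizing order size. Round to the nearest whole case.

1,373 cases

EOQ = √(2DS/H) = √(2 × 85,800 × 211 / 19.2)
    = √(1,885,812.50) ≈ 1,373.25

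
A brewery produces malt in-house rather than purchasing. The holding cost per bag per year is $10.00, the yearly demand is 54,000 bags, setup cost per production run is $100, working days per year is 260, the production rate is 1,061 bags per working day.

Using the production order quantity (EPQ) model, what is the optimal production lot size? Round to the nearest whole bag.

Daily demand d = 54,000/260 = 207.692; p = 1061; 1 − d/p = 0.80425
EPQ = √(2DS / (H(1 − d/p)))
    = √(2 × 54,000 × 100 / (10 × 0.80425)) ≈ 1,158.82

1,159 bags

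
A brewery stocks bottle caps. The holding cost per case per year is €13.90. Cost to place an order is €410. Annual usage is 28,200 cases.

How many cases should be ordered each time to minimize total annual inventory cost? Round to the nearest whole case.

1,290 cases

Q* = √(2·D·S / H) = √(2·28,200·410 / 13.9) = √1,663,597.1 ≈ 1,289.81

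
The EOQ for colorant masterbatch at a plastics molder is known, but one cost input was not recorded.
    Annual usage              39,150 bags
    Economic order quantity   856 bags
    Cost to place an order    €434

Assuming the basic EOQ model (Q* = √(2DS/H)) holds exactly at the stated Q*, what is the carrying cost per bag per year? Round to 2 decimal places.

€46.38

Since Q* = (2DS/H)^½, squaring gives Q*²·H = 2DS.
H = 2DS / Q² = 2 × 39,150 × 434 / 856² = 46.3771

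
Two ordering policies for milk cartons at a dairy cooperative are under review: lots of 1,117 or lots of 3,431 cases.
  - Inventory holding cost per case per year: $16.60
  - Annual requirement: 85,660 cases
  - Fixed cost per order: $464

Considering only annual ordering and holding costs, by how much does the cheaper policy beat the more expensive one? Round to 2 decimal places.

$4,792.38

Annual cost at Q: ordering D·S/Q plus holding Q·H/2.
TC(1,117) = (85,660/1,117)×464 + (1,117/2)×16.6 = $44,854.13
TC(3,431) = (85,660/3,431)×464 + (3,431/2)×16.6 = $40,061.75
Cheaper: Q = 3,431.  Difference = $4,792.38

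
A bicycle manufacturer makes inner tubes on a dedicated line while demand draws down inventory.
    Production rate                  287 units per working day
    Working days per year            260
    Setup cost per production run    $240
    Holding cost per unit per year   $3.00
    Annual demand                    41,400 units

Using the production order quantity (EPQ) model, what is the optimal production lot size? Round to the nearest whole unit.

d = 41,400/260 = 159.2308 units/day;  effective holding cost H(1 − d/p) = 3·(1 − 159.2308/287) = 1.33557
Q* = √(2DS / H_eff) = √(2·41,400·240 / 1.33557) ≈ 3,857.34

3,857 units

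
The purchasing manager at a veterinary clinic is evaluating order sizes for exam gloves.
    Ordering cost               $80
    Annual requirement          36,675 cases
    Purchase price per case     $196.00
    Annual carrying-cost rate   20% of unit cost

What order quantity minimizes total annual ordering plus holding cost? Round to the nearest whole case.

H = i·C = 0.2 × $196 = $39.2000 per case-year
2DS/H = 2·36,675·80/39.2 = 149,693.88
EOQ = √149,693.88 ≈ 386.90

387 cases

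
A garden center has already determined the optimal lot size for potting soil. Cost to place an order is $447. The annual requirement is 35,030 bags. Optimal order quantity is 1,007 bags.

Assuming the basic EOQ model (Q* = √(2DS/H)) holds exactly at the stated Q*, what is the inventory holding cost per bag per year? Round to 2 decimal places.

Since Q* = (2DS/H)^½, squaring gives Q*²·H = 2DS.
H = 2DS / Q² = 2 × 35,030 × 447 / 1,007² = 30.8829

$30.88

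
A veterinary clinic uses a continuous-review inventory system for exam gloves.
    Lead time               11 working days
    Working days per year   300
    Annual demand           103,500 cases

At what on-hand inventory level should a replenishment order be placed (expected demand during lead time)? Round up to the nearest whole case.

3,795 cases

Daily demand d = 103,500 / 300 = 345.000 cases/day
Demand during lead time = 345.000 × 11 = 3,795.00
Reorder point = 3,795.00 → round up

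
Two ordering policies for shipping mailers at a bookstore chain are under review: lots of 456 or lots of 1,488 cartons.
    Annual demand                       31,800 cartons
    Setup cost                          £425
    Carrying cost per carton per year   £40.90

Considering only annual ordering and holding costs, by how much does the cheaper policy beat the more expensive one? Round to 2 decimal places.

£548.90

Annual cost at Q: ordering D·S/Q plus holding Q·H/2.
TC(456) = (31,800/456)×425 + (456/2)×40.9 = £38,963.36
TC(1,488) = (31,800/1,488)×425 + (1,488/2)×40.9 = £39,512.26
Cheaper: Q = 456.  Difference = £548.90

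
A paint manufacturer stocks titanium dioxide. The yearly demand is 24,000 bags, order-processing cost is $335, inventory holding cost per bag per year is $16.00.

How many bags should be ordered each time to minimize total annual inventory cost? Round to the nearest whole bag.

2DS/H = 2·24,000·335/16 = 1,005,000.00
EOQ = √1,005,000.00 ≈ 1,002.50

1,002 bags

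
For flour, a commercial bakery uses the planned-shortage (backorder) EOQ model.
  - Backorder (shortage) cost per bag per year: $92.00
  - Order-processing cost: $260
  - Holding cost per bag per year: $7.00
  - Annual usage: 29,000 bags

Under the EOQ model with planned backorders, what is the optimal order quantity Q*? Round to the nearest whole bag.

Q* = √(2DS/H) · √((H + b)/b)
   = √(2 × 29,000 × 260 / 7) · √((7 + 92) / 92)
   = 1,467.749 × 1.0373 ≈ 1,522.56

1,523 bags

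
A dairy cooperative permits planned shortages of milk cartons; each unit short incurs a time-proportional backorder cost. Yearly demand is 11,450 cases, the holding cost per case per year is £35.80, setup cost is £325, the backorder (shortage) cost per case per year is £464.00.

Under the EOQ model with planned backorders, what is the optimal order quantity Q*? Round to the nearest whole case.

473 cases

Basic EOQ = √(2·11,450·325/35.8) = 455.951
Backorder adjustment √((H+b)/b) = √((35.8+464)/464) = 1.0379
Q* = 455.951 × 1.0379 ≈ 473.21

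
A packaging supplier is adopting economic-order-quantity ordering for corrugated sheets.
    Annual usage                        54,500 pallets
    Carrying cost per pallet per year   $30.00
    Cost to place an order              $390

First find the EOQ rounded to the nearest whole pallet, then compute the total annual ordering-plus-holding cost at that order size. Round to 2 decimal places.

Q* = √(2·D·S / H) = √(2·54,500·390 / 30) = √1,417,000.0 ≈ 1,190.38 → Q = 1,190 pallets
Annual ordering cost = (D/Q)·S = (54,500/1,190) × 390 = $17,861.34
Annual holding cost  = (Q/2)·H = (1,190/2) × 30 = $17,850.00
Total = $17,861.34 + $17,850.00 = $35,711.34

$35,711.34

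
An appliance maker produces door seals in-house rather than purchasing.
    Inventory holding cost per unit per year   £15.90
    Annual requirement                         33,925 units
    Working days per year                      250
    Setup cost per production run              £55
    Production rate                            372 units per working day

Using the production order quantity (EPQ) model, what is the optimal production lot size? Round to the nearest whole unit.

608 units

d = 33,925/250 = 135.7000 units/day;  effective holding cost H(1 − d/p) = 15.9·(1 − 135.7000/372) = 10.09992
Q* = √(2DS / H_eff) = √(2·33,925·55 / 10.09992) ≈ 607.85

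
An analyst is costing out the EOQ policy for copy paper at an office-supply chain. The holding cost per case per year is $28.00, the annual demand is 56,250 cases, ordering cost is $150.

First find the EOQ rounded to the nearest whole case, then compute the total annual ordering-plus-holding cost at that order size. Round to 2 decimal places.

2DS/H = 2·56,250·150/28 = 602,678.57
EOQ = √602,678.57 ≈ 776.32 → Q = 776 cases
Annual ordering cost = (D/Q)·S = (56,250/776) × 150 = $10,873.07
Annual holding cost  = (Q/2)·H = (776/2) × 28 = $10,864.00
Total = $10,873.07 + $10,864.00 = $21,737.07

$21,737.07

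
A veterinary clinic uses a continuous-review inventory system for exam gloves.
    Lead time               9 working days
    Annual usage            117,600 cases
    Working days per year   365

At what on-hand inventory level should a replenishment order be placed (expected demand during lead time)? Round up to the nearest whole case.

2,900 cases

Daily demand d = 117,600 / 365 = 322.192 cases/day
Demand during lead time = 322.192 × 9 = 2,899.73
Reorder point = 2,899.73 → round up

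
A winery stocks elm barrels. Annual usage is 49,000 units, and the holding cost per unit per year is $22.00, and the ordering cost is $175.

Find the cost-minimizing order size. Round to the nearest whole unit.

883 units

2DS/H = 2·49,000·175/22 = 779,545.45
EOQ = √779,545.45 ≈ 882.92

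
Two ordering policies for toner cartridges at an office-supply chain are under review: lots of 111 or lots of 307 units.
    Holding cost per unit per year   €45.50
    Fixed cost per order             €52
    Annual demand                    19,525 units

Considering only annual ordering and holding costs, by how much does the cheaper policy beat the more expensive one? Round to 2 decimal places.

€1,380.68

TC(Q) = (D/Q)S + (Q/2)H
TC(111) = (19,525/111)×52 + (111/2)×45.5 = €11,672.10
TC(307) = (19,525/307)×52 + (307/2)×45.5 = €10,291.42
Lots of 307 are cheaper by €1,380.68.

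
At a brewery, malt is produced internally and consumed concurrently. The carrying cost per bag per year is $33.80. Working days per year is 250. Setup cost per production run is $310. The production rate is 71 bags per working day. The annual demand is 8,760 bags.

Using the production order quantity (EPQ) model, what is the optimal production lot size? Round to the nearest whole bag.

d = 8,760/250 = 35.0400 bags/day;  effective holding cost H(1 − d/p) = 33.8·(1 − 35.0400/71) = 17.11899
Q* = √(2DS / H_eff) = √(2·8,760·310 / 17.11899) ≈ 563.26

563 bags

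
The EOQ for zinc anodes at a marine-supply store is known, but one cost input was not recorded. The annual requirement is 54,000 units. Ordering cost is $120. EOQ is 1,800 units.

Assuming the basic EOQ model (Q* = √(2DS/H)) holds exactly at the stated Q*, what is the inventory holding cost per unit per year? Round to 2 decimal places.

$4.00

From Q* = √(2DS/H) ⇒ Q*² = 2DS/H.
H = 2DS / Q² = 2 × 54,000 × 120 / 1,800² = 4.0000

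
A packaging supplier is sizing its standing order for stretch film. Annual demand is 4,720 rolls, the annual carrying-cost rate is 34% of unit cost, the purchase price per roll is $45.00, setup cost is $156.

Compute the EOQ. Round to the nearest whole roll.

Carrying cost H = $45 × 34% = $15.3000/roll/yr
Optimal lot size Q* = (2 × 4,720 × $156 / $15.3)^½ ≈ 310.24

310 rolls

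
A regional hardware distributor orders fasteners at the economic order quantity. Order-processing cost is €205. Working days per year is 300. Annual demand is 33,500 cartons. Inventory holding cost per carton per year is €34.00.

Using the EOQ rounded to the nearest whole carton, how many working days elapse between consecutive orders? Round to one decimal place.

5.7 days

2DS/H = 2·33,500·205/34 = 403,970.59
EOQ = √403,970.59 ≈ 635.59 → Q = 636 cartons
Cycle time = (working days × Q)/D = (300 × 636) / 33,500 = 5.696 days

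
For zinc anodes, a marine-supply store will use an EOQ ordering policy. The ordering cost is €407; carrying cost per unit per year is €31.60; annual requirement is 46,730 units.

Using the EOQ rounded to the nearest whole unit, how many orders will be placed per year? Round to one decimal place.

42.6 orders per year

Optimal lot size Q* = (2 × 46,730 × €407 / €31.6)^½ ≈ 1,097.15 → Q = 1,097
N = D/Q = 46,730/1,097 ≈ 42.598 orders/yr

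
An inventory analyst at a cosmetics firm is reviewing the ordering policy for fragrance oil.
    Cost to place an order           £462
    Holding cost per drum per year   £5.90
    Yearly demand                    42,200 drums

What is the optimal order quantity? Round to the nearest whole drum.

2,571 drums

2DS/H = 2·42,200·462/5.9 = 6,608,949.15
EOQ = √6,608,949.15 ≈ 2,570.79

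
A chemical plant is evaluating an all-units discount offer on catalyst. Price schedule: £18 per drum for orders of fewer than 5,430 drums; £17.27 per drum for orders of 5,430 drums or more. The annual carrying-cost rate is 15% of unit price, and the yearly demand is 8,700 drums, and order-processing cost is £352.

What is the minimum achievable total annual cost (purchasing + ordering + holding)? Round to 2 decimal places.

H₁ = 15%×£18 = £2.7000;  H₂ = 15%×£17.27 = £2.5905
EOQ₁ = √(2×8,700×352/2.7000) = 1,506.14  (< 5,430, feasible at tier 1)
EOQ₂ = √(2×8,700×352/2.5905) = 1,537.64  (< 5,430 → use Q = 5,430 at tier-2 price)
TC(tier 1 (EOQ₁), Q≈1,506.1) = £160,666.57
TC(tier 2, Q≈5,430.0) = £157,846.19
Minimum at tier 2: £157,846.19

£157,846.19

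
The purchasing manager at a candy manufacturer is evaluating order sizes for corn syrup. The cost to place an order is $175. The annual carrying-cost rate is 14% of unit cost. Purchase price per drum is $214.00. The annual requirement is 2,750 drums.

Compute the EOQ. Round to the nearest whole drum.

Holding cost per drum per year: H = 14% × $214 = $29.9600
2DS/H = 2·2,750·175/29.96 = 32,126.17
EOQ = √32,126.17 ≈ 179.24

179 drums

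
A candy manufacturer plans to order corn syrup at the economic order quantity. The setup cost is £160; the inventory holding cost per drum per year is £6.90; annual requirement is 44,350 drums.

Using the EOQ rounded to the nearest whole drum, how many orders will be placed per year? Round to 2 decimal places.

Optimal lot size Q* = (2 × 44,350 × £160 / £6.9)^½ ≈ 1,434.16 → Q = 1,434
N = D/Q = 44,350/1,434 ≈ 30.927 orders/yr

30.93 orders per year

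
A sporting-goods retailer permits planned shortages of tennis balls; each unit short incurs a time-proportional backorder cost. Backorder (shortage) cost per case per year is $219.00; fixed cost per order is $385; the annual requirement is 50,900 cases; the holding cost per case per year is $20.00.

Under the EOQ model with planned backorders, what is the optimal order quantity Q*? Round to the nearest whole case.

1,462 cases

Q* = √(2DS/H) · √((H + b)/b)
   = √(2 × 50,900 × 385 / 20) · √((20 + 219) / 219)
   = 1,399.875 × 1.0447 ≈ 1,462.40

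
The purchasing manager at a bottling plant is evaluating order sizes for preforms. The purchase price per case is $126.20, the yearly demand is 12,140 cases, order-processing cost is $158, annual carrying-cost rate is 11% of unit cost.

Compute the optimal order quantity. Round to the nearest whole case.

526 cases

H = i·C = 0.11 × $126.2 = $13.8820 per case-year
Optimal lot size Q* = (2 × 12,140 × $158 / $13.882)^½ ≈ 525.69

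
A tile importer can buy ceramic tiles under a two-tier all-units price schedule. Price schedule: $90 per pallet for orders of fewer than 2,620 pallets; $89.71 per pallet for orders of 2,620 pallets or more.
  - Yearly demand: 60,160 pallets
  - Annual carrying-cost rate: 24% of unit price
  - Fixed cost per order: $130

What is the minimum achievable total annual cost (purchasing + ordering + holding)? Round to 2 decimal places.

$5,428,143.46

H₁ = 24%×$90 = $21.6000;  H₂ = 24%×$89.71 = $21.5304
EOQ₁ = √(2×60,160×130/21.6000) = 850.97  (< 2,620, feasible at tier 1)
EOQ₂ = √(2×60,160×130/21.5304) = 852.34  (< 2,620 → use Q = 2,620 at tier-2 price)
TC(tier 1 (EOQ₁), Q≈851.0) = $5,432,780.93
TC(tier 2, Q≈2,620.0) = $5,428,143.46
Minimum at tier 2: $5,428,143.46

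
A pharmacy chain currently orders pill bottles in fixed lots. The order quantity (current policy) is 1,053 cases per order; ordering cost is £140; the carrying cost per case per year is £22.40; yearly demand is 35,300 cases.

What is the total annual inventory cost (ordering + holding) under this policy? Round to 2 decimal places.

Annual ordering cost = (D/Q)·S = (35,300/1,053) × 140 = £4,693.26
Annual holding cost  = (Q/2)·H = (1,053/2) × 22.4 = £11,793.60
Total = £4,693.26 + £11,793.60 = £16,486.86

£16,486.86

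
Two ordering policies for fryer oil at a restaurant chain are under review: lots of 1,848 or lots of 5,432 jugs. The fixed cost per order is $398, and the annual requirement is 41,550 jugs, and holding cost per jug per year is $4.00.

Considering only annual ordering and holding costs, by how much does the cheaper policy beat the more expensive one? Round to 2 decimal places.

TC(Q) = (D/Q)S + (Q/2)H
TC(1,848) = (41,550/1,848)×398 + (1,848/2)×4 = $12,644.54
TC(5,432) = (41,550/5,432)×398 + (5,432/2)×4 = $13,908.35
Lots of 1,848 are cheaper by $1,263.81.

$1,263.81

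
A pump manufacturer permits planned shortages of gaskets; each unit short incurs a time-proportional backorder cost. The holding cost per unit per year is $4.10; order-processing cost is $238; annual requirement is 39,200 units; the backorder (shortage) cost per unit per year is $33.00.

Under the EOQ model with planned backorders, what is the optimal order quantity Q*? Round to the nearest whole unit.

2,262 units

Basic EOQ = √(2·39,200·238/4.1) = 2,133.313
Backorder adjustment √((H+b)/b) = √((4.1+33)/33) = 1.0603
Q* = 2,133.313 × 1.0603 ≈ 2,261.96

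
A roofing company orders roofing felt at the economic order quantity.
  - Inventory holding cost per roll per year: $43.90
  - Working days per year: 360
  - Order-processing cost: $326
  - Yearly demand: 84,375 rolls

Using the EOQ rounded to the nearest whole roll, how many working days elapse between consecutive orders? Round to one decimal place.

EOQ = √(2DS/H) = √(2 × 84,375 × 326 / 43.9)
    = √(1,253,132.12) ≈ 1,119.43 → Q = 1,119 rolls
Cycle time = (working days × Q)/D = (360 × 1,119) / 84,375 = 4.774 days

4.8 days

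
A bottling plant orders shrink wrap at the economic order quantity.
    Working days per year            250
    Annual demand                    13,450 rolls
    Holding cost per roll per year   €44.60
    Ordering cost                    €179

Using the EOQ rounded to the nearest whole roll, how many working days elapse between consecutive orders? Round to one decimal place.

6.1 days

Optimal lot size Q* = (2 × 13,450 × €179 / €44.6)^½ ≈ 328.58 → Q = 329 rolls
Days between orders = 250 / (D/Q) = 250 / 40.881 ≈ 6.115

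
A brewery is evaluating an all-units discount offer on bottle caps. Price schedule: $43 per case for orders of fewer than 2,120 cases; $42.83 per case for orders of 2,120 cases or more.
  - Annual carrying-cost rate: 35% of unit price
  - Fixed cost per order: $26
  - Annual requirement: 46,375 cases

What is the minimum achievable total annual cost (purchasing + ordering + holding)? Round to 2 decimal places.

$2,000,149.37

H₁ = 35%×$43 = $15.0500;  H₂ = 35%×$42.83 = $14.9905
EOQ₁ = √(2×46,375×26/15.0500) = 400.29  (< 2,120, feasible at tier 1)
EOQ₂ = √(2×46,375×26/14.9905) = 401.08  (< 2,120 → use Q = 2,120 at tier-2 price)
TC(tier 1 (EOQ₁), Q≈400.3) = $2,000,149.37
TC(tier 2, Q≈2,120.0) = $2,002,699.93
Minimum at tier 1 (EOQ₁): $2,000,149.37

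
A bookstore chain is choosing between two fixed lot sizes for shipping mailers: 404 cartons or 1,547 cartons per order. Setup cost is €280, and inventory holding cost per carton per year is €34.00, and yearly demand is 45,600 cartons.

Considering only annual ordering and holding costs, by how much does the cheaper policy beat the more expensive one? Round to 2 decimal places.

€3,919.57

Annual cost at Q: ordering D·S/Q plus holding Q·H/2.
TC(404) = (45,600/404)×280 + (404/2)×34 = €38,471.96
TC(1,547) = (45,600/1,547)×280 + (1,547/2)×34 = €34,552.39
|ΔTC| = |€38,471.96 − €34,552.39| = €3,919.57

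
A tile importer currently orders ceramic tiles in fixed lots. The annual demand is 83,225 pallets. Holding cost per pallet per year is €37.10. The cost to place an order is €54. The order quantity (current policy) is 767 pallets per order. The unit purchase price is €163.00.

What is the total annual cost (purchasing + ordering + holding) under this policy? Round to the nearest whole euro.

Annual ordering cost = (D/Q)·S = (83,225/767) × 54 = €5,859.39
Annual holding cost  = (Q/2)·H = (767/2) × 37.1 = €14,227.85
Purchase cost = D·C = 83,225 × 163 = €13,565,675.00
Total = €5,859.39 + €14,227.85 + €13,565,675.00 = €13,585,762.24

€13,585,762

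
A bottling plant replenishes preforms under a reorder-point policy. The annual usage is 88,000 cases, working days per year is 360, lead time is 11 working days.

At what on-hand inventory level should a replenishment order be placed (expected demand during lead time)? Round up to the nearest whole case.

Daily demand d = 88,000 / 360 = 244.444 cases/day
Demand during lead time = 244.444 × 11 = 2,688.89
Reorder point = 2,688.89 → round up

2,689 cases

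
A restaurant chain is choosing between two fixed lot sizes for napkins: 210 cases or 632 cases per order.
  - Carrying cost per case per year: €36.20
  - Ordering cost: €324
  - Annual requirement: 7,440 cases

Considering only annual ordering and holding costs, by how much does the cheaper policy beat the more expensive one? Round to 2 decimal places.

€26.48

Annual cost at Q: ordering D·S/Q plus holding Q·H/2.
TC(210) = (7,440/210)×324 + (210/2)×36.2 = €15,279.86
TC(632) = (7,440/632)×324 + (632/2)×36.2 = €15,253.38
Lots of 632 are cheaper by €26.48.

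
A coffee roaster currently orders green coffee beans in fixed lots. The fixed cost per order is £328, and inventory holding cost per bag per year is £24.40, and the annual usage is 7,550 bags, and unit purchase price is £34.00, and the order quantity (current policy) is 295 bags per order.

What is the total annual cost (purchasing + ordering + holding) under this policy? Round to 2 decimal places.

£268,693.58

Annual ordering cost = (D/Q)·S = (7,550/295) × 328 = £8,394.58
Annual holding cost  = (Q/2)·H = (295/2) × 24.4 = £3,599.00
Purchase cost = D·C = 7,550 × 34 = £256,700.00
Total = £8,394.58 + £3,599.00 + £256,700.00 = £268,693.58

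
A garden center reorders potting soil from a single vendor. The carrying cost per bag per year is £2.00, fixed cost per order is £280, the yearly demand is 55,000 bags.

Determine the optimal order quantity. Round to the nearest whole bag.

EOQ = √(2DS/H) = √(2 × 55,000 × 280 / 2)
    = √(15,400,000.00) ≈ 3,924.28

3,924 bags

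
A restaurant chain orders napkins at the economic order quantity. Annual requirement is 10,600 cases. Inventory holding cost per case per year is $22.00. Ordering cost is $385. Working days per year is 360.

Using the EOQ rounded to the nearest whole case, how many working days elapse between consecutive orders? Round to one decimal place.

20.7 days

2DS/H = 2·10,600·385/22 = 371,000.00
EOQ = √371,000.00 ≈ 609.10 → Q = 609 cases
Days between orders = 360 / (D/Q) = 360 / 17.406 ≈ 20.683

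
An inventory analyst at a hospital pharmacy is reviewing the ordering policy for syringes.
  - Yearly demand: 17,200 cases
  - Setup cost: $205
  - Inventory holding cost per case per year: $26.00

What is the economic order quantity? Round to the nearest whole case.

521 cases

Q* = √(2·D·S / H) = √(2·17,200·205 / 26) = √271,230.8 ≈ 520.80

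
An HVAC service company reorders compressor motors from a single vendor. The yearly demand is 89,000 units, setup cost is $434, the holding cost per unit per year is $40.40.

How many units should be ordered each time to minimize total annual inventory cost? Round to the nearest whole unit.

1,383 units

2DS/H = 2·89,000·434/40.4 = 1,912,178.22
EOQ = √1,912,178.22 ≈ 1,382.82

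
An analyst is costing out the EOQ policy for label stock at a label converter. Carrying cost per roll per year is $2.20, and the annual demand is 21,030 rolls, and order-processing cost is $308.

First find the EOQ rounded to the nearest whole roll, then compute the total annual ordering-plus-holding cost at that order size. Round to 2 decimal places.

$5,338.53

2DS/H = 2·21,030·308/2.2 = 5,888,400.00
EOQ = √5,888,400.00 ≈ 2,426.60 → Q = 2,427 rolls
Annual ordering cost = (D/Q)·S = (21,030/2,427) × 308 = $2,668.83
Annual holding cost  = (Q/2)·H = (2,427/2) × 2.2 = $2,669.70
Total = $2,668.83 + $2,669.70 = $5,338.53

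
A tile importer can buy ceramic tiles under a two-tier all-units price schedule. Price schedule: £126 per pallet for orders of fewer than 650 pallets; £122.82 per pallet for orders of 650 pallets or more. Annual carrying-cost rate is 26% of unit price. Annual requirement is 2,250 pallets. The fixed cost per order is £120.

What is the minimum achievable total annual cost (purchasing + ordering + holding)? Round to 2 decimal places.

£287,138.67

H₁ = 26%×£126 = £32.7600;  H₂ = 26%×£122.82 = £31.9332
EOQ₁ = √(2×2,250×120/32.7600) = 128.39  (< 650, feasible at tier 1)
EOQ₂ = √(2×2,250×120/31.9332) = 130.04  (< 650 → use Q = 650 at tier-2 price)
TC(tier 1 (EOQ₁), Q≈128.4) = £287,706.00
TC(tier 2, Q≈650.0) = £287,138.67
Minimum at tier 2: £287,138.67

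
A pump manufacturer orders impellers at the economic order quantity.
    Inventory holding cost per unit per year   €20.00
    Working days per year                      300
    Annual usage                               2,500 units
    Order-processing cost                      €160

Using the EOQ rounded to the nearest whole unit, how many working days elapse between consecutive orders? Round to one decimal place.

Optimal lot size Q* = (2 × 2,500 × €160 / €20)^½ ≈ 200.00 → Q = 200 units
Days between orders = 300 / (D/Q) = 300 / 12.500 ≈ 24.000

24.0 days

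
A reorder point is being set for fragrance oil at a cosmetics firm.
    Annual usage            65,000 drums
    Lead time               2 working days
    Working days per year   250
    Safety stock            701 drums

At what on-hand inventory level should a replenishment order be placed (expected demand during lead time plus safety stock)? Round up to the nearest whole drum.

1,221 drums

Daily demand d = 65,000 / 250 = 260.000 drums/day
Demand during lead time = 260.000 × 2 = 520.00
Reorder point = 520.00 + 701 = 1,221.00 → round up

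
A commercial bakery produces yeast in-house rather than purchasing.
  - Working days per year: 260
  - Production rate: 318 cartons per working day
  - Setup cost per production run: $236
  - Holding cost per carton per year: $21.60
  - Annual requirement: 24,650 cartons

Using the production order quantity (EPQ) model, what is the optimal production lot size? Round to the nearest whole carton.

876 cartons

Daily demand d = 24,650/260 = 94.808; p = 318; 1 − d/p = 0.70186
EPQ = √(2DS / (H(1 − d/p)))
    = √(2 × 24,650 × 236 / (21.6 × 0.70186)) ≈ 876.05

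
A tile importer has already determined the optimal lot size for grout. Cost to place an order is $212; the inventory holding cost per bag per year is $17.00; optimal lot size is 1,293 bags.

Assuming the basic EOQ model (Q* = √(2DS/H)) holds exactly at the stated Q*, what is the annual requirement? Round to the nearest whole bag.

67,032 bags per year

Since Q* = (2DS/H)^½, squaring gives Q*²·H = 2DS.
D = Q²H / (2S) = 1,293² × 17 / (2 × 212) = 67,031.68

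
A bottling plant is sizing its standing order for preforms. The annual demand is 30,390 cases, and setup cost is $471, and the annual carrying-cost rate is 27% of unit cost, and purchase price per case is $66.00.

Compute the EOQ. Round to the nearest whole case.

Holding cost per case per year: H = 27% × $66 = $17.8200
Q* = √(2·D·S / H) = √(2·30,390·471 / 17.82) = √1,606,474.7 ≈ 1,267.47

1,267 cases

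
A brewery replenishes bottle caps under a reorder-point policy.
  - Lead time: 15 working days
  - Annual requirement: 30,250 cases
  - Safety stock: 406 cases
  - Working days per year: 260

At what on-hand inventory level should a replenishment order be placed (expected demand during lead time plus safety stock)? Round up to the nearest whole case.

2,152 cases

Daily demand d = 30,250 / 260 = 116.346 cases/day
Demand during lead time = 116.346 × 15 = 1,745.19
Reorder point = 1,745.19 + 406 = 2,151.19 → round up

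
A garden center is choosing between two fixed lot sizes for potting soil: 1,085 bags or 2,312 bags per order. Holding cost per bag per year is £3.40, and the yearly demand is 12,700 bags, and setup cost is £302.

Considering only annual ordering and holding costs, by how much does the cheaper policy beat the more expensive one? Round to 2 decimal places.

£209.88

For each Q, cost = (D/Q)·S + (Q/2)·H.
TC(1,085) = (12,700/1,085)×302 + (1,085/2)×3.4 = £5,379.43
TC(2,312) = (12,700/2,312)×302 + (2,312/2)×3.4 = £5,589.31
Lots of 1,085 are cheaper by £209.88.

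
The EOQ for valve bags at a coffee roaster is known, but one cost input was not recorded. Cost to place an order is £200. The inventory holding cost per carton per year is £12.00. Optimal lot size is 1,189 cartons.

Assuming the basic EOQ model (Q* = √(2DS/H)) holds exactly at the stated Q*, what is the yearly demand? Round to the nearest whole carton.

42,412 cartons per year

EOQ relation: Q² = 2DS/H, so rearrange for the unknown.
D = Q²H / (2S) = 1,189² × 12 / (2 × 200) = 42,411.63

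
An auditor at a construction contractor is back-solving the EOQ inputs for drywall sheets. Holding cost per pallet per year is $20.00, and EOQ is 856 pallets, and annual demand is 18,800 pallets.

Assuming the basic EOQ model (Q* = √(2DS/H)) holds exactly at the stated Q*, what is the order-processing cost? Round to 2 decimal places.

$389.75

EOQ relation: Q² = 2DS/H, so rearrange for the unknown.
S = Q²H / (2D) = 856² × 20 / (2 × 18,800) = 389.7532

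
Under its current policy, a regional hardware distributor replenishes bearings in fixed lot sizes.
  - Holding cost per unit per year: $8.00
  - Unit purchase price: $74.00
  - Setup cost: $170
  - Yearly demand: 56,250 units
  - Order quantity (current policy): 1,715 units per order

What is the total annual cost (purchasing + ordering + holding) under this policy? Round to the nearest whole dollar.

Orders/yr = 56,250/1,715 = 32.799; ordering cost = 32.799 × $170 = $5,575.80
Average inventory = 1,715/2 = 857.5; holding cost = 857.5 × $8 = $6,860.00
Purchase cost = D·C = 56,250 × 74 = $4,162,500.00
Total = $5,575.80 + $6,860.00 + $4,162,500.00 = $4,174,935.80

$4,174,936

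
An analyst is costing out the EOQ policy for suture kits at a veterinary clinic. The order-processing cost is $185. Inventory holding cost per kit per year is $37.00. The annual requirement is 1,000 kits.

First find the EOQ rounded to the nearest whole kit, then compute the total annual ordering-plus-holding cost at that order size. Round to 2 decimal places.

EOQ = √(2DS/H) = √(2 × 1,000 × 185 / 37)
    = √(10,000.00) ≈ 100.00 → Q = 100 kits
Orders/yr = 1,000/100 = 10.000; ordering cost = 10.000 × $185 = $1,850.00
Average inventory = 100/2 = 50; holding cost = 50 × $37 = $1,850.00
Total = $1,850.00 + $1,850.00 = $3,700.00

$3,700.00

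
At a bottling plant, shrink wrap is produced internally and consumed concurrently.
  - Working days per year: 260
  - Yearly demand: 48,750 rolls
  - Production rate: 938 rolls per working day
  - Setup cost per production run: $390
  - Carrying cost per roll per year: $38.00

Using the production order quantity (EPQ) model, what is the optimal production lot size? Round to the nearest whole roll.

Daily demand d = 48,750/260 = 187.500; p = 938; 1 − d/p = 0.80011
EPQ = √(2DS / (H(1 − d/p)))
    = √(2 × 48,750 × 390 / (38 × 0.80011)) ≈ 1,118.33

1,118 rolls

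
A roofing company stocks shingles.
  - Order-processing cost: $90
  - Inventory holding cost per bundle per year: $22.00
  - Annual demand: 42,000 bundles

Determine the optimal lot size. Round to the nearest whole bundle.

2DS/H = 2·42,000·90/22 = 343,636.36
EOQ = √343,636.36 ≈ 586.21

586 bundles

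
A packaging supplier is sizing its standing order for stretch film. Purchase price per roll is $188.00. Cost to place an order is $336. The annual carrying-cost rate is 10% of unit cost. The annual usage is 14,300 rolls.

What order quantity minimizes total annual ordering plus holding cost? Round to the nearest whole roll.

Carrying cost H = $188 × 10% = $18.8000/roll/yr
Q* = √(2·D·S / H) = √(2·14,300·336 / 18.8) = √511,148.9 ≈ 714.95

715 rolls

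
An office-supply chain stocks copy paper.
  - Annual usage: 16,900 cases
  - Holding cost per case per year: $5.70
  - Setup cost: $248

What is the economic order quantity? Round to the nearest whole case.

1,213 cases

Q* = √(2·D·S / H) = √(2·16,900·248 / 5.7) = √1,470,596.5 ≈ 1,212.68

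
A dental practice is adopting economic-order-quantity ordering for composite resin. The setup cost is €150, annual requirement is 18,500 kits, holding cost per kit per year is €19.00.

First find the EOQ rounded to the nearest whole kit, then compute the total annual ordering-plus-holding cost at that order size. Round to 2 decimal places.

€10,268.89

2DS/H = 2·18,500·150/19 = 292,105.26
EOQ = √292,105.26 ≈ 540.47 → Q = 540 kits
Orders/yr = 18,500/540 = 34.259; ordering cost = 34.259 × €150 = €5,138.89
Average inventory = 540/2 = 270; holding cost = 270 × €19 = €5,130.00
Total = €5,138.89 + €5,130.00 = €10,268.89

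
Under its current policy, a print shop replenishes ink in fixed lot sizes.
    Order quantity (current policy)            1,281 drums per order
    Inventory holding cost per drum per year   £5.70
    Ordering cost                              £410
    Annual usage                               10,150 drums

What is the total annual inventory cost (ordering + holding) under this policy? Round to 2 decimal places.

£6,899.48

Ordering: D/Q × S = 10,150/1,281 × £410 = £3,248.63
Holding:  Q/2 × H = 1,281/2 × £5.7 = £3,650.85
Total = £3,248.63 + £3,650.85 = £6,899.48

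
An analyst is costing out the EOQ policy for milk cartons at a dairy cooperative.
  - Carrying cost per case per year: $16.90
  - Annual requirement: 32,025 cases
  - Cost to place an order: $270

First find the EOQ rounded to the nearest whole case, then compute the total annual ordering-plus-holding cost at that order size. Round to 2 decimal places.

$17,095.62

EOQ = √(2DS/H) = √(2 × 32,025 × 270 / 16.9)
    = √(1,023,284.02) ≈ 1,011.58 → Q = 1,012 cases
Orders/yr = 32,025/1,012 = 31.645; ordering cost = 31.645 × $270 = $8,544.22
Average inventory = 1,012/2 = 506; holding cost = 506 × $16.9 = $8,551.40
Total = $8,544.22 + $8,551.40 = $17,095.62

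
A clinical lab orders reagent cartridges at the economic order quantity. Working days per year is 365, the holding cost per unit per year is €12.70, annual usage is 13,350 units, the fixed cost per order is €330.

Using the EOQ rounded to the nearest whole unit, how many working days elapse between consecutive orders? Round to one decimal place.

EOQ = √(2DS/H) = √(2 × 13,350 × 330 / 12.7)
    = √(693,779.53) ≈ 832.93 → Q = 833 units
Days between orders = 365 / (D/Q) = 365 / 16.026 ≈ 22.775

22.8 days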